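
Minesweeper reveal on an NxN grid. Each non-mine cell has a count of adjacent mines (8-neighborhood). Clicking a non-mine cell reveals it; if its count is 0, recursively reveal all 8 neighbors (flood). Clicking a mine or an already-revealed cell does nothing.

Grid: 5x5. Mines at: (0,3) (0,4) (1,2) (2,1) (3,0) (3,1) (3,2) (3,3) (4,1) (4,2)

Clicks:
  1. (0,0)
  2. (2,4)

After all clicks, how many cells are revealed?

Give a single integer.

Answer: 5

Derivation:
Click 1 (0,0) count=0: revealed 4 new [(0,0) (0,1) (1,0) (1,1)] -> total=4
Click 2 (2,4) count=1: revealed 1 new [(2,4)] -> total=5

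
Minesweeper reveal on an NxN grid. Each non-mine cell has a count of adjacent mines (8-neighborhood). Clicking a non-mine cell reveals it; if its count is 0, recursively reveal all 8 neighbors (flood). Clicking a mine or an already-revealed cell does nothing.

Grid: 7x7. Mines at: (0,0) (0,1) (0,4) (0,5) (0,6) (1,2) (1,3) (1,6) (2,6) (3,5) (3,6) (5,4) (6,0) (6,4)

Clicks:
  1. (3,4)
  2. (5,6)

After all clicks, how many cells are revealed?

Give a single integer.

Answer: 7

Derivation:
Click 1 (3,4) count=1: revealed 1 new [(3,4)] -> total=1
Click 2 (5,6) count=0: revealed 6 new [(4,5) (4,6) (5,5) (5,6) (6,5) (6,6)] -> total=7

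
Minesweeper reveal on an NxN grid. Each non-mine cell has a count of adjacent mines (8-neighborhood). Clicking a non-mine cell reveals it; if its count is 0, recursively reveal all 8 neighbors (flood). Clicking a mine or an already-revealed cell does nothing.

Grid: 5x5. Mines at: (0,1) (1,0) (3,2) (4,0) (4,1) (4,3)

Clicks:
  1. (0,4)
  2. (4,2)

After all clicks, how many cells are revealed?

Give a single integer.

Answer: 12

Derivation:
Click 1 (0,4) count=0: revealed 11 new [(0,2) (0,3) (0,4) (1,2) (1,3) (1,4) (2,2) (2,3) (2,4) (3,3) (3,4)] -> total=11
Click 2 (4,2) count=3: revealed 1 new [(4,2)] -> total=12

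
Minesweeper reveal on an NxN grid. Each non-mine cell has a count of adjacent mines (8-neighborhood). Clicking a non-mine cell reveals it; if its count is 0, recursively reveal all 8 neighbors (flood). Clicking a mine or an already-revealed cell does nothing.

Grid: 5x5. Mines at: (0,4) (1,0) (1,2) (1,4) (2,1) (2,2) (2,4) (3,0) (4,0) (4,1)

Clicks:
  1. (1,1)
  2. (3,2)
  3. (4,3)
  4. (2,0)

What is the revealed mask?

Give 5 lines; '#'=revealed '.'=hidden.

Answer: .....
.#...
#....
..###
..###

Derivation:
Click 1 (1,1) count=4: revealed 1 new [(1,1)] -> total=1
Click 2 (3,2) count=3: revealed 1 new [(3,2)] -> total=2
Click 3 (4,3) count=0: revealed 5 new [(3,3) (3,4) (4,2) (4,3) (4,4)] -> total=7
Click 4 (2,0) count=3: revealed 1 new [(2,0)] -> total=8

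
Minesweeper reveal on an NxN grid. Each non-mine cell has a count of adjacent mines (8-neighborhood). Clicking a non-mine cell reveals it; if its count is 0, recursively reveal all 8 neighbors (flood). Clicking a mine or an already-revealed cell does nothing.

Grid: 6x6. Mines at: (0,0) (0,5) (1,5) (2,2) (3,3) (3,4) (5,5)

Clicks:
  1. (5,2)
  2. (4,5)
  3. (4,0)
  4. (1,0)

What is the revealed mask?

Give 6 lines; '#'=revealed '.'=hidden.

Click 1 (5,2) count=0: revealed 17 new [(1,0) (1,1) (2,0) (2,1) (3,0) (3,1) (3,2) (4,0) (4,1) (4,2) (4,3) (4,4) (5,0) (5,1) (5,2) (5,3) (5,4)] -> total=17
Click 2 (4,5) count=2: revealed 1 new [(4,5)] -> total=18
Click 3 (4,0) count=0: revealed 0 new [(none)] -> total=18
Click 4 (1,0) count=1: revealed 0 new [(none)] -> total=18

Answer: ......
##....
##....
###...
######
#####.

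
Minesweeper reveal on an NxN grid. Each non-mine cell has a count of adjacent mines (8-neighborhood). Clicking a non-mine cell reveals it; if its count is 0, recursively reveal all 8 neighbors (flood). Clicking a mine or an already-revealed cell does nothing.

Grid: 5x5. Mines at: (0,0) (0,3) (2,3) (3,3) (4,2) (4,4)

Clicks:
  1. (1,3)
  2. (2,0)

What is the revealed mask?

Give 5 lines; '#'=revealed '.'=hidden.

Answer: .....
####.
###..
###..
##...

Derivation:
Click 1 (1,3) count=2: revealed 1 new [(1,3)] -> total=1
Click 2 (2,0) count=0: revealed 11 new [(1,0) (1,1) (1,2) (2,0) (2,1) (2,2) (3,0) (3,1) (3,2) (4,0) (4,1)] -> total=12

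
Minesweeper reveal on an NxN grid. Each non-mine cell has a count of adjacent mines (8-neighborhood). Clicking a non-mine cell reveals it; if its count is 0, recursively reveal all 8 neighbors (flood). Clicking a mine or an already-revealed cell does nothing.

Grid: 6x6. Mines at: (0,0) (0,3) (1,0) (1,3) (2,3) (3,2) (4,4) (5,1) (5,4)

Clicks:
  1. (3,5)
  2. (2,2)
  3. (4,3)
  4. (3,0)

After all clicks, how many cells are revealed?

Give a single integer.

Click 1 (3,5) count=1: revealed 1 new [(3,5)] -> total=1
Click 2 (2,2) count=3: revealed 1 new [(2,2)] -> total=2
Click 3 (4,3) count=3: revealed 1 new [(4,3)] -> total=3
Click 4 (3,0) count=0: revealed 6 new [(2,0) (2,1) (3,0) (3,1) (4,0) (4,1)] -> total=9

Answer: 9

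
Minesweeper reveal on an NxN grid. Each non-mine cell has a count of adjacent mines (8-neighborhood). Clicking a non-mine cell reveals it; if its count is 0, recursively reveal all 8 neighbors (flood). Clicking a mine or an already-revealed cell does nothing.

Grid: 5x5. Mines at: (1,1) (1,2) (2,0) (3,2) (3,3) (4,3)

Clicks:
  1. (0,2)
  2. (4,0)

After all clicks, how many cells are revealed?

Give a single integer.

Click 1 (0,2) count=2: revealed 1 new [(0,2)] -> total=1
Click 2 (4,0) count=0: revealed 4 new [(3,0) (3,1) (4,0) (4,1)] -> total=5

Answer: 5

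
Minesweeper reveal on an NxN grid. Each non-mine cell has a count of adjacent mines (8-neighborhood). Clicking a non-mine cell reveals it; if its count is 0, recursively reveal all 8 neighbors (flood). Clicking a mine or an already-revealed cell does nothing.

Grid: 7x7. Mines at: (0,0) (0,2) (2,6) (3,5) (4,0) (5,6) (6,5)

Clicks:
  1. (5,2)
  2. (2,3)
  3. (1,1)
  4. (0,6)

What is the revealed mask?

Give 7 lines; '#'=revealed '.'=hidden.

Answer: ...####
#######
######.
#####..
.####..
#####..
#####..

Derivation:
Click 1 (5,2) count=0: revealed 36 new [(0,3) (0,4) (0,5) (0,6) (1,0) (1,1) (1,2) (1,3) (1,4) (1,5) (1,6) (2,0) (2,1) (2,2) (2,3) (2,4) (2,5) (3,0) (3,1) (3,2) (3,3) (3,4) (4,1) (4,2) (4,3) (4,4) (5,0) (5,1) (5,2) (5,3) (5,4) (6,0) (6,1) (6,2) (6,3) (6,4)] -> total=36
Click 2 (2,3) count=0: revealed 0 new [(none)] -> total=36
Click 3 (1,1) count=2: revealed 0 new [(none)] -> total=36
Click 4 (0,6) count=0: revealed 0 new [(none)] -> total=36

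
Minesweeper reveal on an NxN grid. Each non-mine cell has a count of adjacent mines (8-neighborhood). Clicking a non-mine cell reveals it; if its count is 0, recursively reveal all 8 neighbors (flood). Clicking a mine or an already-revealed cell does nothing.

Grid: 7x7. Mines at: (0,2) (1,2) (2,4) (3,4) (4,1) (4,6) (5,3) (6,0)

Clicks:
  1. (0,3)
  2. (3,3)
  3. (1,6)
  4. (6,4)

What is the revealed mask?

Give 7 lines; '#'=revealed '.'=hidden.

Click 1 (0,3) count=2: revealed 1 new [(0,3)] -> total=1
Click 2 (3,3) count=2: revealed 1 new [(3,3)] -> total=2
Click 3 (1,6) count=0: revealed 11 new [(0,4) (0,5) (0,6) (1,3) (1,4) (1,5) (1,6) (2,5) (2,6) (3,5) (3,6)] -> total=13
Click 4 (6,4) count=1: revealed 1 new [(6,4)] -> total=14

Answer: ...####
...####
.....##
...#.##
.......
.......
....#..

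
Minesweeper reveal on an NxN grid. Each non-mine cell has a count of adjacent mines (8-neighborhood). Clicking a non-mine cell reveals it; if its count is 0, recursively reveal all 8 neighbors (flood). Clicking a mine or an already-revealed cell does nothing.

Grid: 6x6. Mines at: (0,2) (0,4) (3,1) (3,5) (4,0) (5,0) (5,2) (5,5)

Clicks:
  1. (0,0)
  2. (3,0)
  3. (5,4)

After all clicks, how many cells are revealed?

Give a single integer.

Answer: 8

Derivation:
Click 1 (0,0) count=0: revealed 6 new [(0,0) (0,1) (1,0) (1,1) (2,0) (2,1)] -> total=6
Click 2 (3,0) count=2: revealed 1 new [(3,0)] -> total=7
Click 3 (5,4) count=1: revealed 1 new [(5,4)] -> total=8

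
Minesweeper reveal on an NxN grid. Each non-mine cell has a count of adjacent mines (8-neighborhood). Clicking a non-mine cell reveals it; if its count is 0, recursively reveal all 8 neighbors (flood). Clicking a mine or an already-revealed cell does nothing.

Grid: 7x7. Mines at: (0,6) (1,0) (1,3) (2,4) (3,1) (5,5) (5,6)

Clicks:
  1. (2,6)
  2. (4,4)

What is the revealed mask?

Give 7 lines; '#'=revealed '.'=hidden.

Answer: .......
.....##
.....##
.....##
....###
.......
.......

Derivation:
Click 1 (2,6) count=0: revealed 8 new [(1,5) (1,6) (2,5) (2,6) (3,5) (3,6) (4,5) (4,6)] -> total=8
Click 2 (4,4) count=1: revealed 1 new [(4,4)] -> total=9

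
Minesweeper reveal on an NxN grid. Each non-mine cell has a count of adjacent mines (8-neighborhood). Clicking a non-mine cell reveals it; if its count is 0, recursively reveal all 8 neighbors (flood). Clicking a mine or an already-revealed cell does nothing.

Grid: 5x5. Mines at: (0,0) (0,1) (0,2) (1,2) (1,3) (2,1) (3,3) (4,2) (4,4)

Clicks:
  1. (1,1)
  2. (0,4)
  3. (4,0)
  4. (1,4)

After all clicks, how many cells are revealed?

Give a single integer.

Click 1 (1,1) count=5: revealed 1 new [(1,1)] -> total=1
Click 2 (0,4) count=1: revealed 1 new [(0,4)] -> total=2
Click 3 (4,0) count=0: revealed 4 new [(3,0) (3,1) (4,0) (4,1)] -> total=6
Click 4 (1,4) count=1: revealed 1 new [(1,4)] -> total=7

Answer: 7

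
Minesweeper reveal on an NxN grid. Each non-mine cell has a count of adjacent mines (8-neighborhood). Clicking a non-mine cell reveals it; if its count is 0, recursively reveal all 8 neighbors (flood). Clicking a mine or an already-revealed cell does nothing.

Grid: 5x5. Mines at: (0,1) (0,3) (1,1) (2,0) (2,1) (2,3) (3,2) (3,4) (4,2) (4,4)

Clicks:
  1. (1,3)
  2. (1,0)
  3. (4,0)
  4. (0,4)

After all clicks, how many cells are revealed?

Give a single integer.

Click 1 (1,3) count=2: revealed 1 new [(1,3)] -> total=1
Click 2 (1,0) count=4: revealed 1 new [(1,0)] -> total=2
Click 3 (4,0) count=0: revealed 4 new [(3,0) (3,1) (4,0) (4,1)] -> total=6
Click 4 (0,4) count=1: revealed 1 new [(0,4)] -> total=7

Answer: 7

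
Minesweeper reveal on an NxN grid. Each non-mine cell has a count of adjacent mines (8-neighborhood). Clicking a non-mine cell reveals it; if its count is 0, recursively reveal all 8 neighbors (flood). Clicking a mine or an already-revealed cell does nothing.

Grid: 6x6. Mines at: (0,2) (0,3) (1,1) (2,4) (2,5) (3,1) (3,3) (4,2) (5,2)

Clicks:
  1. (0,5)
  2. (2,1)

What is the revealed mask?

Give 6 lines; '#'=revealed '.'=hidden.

Answer: ....##
....##
.#....
......
......
......

Derivation:
Click 1 (0,5) count=0: revealed 4 new [(0,4) (0,5) (1,4) (1,5)] -> total=4
Click 2 (2,1) count=2: revealed 1 new [(2,1)] -> total=5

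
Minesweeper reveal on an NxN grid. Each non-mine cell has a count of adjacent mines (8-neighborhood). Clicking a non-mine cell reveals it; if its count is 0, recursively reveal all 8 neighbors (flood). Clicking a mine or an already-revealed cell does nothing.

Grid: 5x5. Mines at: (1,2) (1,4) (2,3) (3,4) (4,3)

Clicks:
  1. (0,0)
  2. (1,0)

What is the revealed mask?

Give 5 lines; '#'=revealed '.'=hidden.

Answer: ##...
##...
###..
###..
###..

Derivation:
Click 1 (0,0) count=0: revealed 13 new [(0,0) (0,1) (1,0) (1,1) (2,0) (2,1) (2,2) (3,0) (3,1) (3,2) (4,0) (4,1) (4,2)] -> total=13
Click 2 (1,0) count=0: revealed 0 new [(none)] -> total=13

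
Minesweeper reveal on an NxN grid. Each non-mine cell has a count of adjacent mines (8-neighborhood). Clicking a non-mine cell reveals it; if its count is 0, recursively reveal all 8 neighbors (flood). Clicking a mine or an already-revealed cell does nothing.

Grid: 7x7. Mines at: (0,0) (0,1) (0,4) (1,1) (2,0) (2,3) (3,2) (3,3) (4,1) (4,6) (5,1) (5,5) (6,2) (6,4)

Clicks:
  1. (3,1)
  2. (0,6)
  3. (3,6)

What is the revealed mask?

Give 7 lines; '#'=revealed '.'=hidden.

Click 1 (3,1) count=3: revealed 1 new [(3,1)] -> total=1
Click 2 (0,6) count=0: revealed 11 new [(0,5) (0,6) (1,4) (1,5) (1,6) (2,4) (2,5) (2,6) (3,4) (3,5) (3,6)] -> total=12
Click 3 (3,6) count=1: revealed 0 new [(none)] -> total=12

Answer: .....##
....###
....###
.#..###
.......
.......
.......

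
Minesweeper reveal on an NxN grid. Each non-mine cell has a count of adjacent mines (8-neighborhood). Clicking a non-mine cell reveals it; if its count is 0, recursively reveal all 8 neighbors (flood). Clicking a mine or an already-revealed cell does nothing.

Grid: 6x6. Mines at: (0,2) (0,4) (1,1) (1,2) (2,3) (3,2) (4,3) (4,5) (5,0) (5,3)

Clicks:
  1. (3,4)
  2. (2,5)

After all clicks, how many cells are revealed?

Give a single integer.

Answer: 6

Derivation:
Click 1 (3,4) count=3: revealed 1 new [(3,4)] -> total=1
Click 2 (2,5) count=0: revealed 5 new [(1,4) (1,5) (2,4) (2,5) (3,5)] -> total=6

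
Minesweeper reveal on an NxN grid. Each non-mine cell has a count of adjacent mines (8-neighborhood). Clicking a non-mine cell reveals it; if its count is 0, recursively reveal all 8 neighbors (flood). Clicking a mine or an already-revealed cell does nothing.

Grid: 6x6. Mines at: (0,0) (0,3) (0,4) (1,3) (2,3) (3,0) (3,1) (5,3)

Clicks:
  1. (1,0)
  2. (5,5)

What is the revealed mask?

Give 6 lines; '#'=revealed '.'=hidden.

Click 1 (1,0) count=1: revealed 1 new [(1,0)] -> total=1
Click 2 (5,5) count=0: revealed 10 new [(1,4) (1,5) (2,4) (2,5) (3,4) (3,5) (4,4) (4,5) (5,4) (5,5)] -> total=11

Answer: ......
#...##
....##
....##
....##
....##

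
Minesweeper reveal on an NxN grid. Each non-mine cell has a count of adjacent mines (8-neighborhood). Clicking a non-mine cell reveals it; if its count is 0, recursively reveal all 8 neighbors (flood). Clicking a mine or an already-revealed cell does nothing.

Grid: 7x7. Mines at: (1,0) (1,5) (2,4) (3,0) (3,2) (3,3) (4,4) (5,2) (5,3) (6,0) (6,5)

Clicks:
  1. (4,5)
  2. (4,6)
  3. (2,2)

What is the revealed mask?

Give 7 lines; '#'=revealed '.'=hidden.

Click 1 (4,5) count=1: revealed 1 new [(4,5)] -> total=1
Click 2 (4,6) count=0: revealed 7 new [(2,5) (2,6) (3,5) (3,6) (4,6) (5,5) (5,6)] -> total=8
Click 3 (2,2) count=2: revealed 1 new [(2,2)] -> total=9

Answer: .......
.......
..#..##
.....##
.....##
.....##
.......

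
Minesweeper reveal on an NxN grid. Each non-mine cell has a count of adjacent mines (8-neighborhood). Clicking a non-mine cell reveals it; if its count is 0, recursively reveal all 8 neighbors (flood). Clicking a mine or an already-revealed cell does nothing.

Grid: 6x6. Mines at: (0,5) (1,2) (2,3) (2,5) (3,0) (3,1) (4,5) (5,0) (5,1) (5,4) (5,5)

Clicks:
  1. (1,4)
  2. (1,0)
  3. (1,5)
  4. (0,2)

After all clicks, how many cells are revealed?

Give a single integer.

Answer: 9

Derivation:
Click 1 (1,4) count=3: revealed 1 new [(1,4)] -> total=1
Click 2 (1,0) count=0: revealed 6 new [(0,0) (0,1) (1,0) (1,1) (2,0) (2,1)] -> total=7
Click 3 (1,5) count=2: revealed 1 new [(1,5)] -> total=8
Click 4 (0,2) count=1: revealed 1 new [(0,2)] -> total=9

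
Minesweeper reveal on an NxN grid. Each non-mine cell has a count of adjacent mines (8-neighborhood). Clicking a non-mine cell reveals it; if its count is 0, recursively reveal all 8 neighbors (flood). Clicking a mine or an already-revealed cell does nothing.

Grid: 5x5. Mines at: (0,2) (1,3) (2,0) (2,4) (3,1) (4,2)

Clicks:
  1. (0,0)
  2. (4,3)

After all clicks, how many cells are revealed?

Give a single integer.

Answer: 5

Derivation:
Click 1 (0,0) count=0: revealed 4 new [(0,0) (0,1) (1,0) (1,1)] -> total=4
Click 2 (4,3) count=1: revealed 1 new [(4,3)] -> total=5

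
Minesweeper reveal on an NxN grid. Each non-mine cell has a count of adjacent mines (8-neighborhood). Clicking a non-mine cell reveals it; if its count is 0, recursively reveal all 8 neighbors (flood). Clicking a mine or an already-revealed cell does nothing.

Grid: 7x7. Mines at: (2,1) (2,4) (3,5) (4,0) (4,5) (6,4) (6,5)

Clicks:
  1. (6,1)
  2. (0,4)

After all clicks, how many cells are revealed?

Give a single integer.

Answer: 33

Derivation:
Click 1 (6,1) count=0: revealed 17 new [(3,1) (3,2) (3,3) (3,4) (4,1) (4,2) (4,3) (4,4) (5,0) (5,1) (5,2) (5,3) (5,4) (6,0) (6,1) (6,2) (6,3)] -> total=17
Click 2 (0,4) count=0: revealed 16 new [(0,0) (0,1) (0,2) (0,3) (0,4) (0,5) (0,6) (1,0) (1,1) (1,2) (1,3) (1,4) (1,5) (1,6) (2,5) (2,6)] -> total=33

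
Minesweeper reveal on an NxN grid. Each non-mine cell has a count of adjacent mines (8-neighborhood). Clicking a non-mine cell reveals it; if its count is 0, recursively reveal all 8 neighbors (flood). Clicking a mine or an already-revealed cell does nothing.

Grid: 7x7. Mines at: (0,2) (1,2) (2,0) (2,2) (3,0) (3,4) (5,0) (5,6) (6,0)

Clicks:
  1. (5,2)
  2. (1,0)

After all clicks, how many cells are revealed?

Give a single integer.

Answer: 19

Derivation:
Click 1 (5,2) count=0: revealed 18 new [(3,1) (3,2) (3,3) (4,1) (4,2) (4,3) (4,4) (4,5) (5,1) (5,2) (5,3) (5,4) (5,5) (6,1) (6,2) (6,3) (6,4) (6,5)] -> total=18
Click 2 (1,0) count=1: revealed 1 new [(1,0)] -> total=19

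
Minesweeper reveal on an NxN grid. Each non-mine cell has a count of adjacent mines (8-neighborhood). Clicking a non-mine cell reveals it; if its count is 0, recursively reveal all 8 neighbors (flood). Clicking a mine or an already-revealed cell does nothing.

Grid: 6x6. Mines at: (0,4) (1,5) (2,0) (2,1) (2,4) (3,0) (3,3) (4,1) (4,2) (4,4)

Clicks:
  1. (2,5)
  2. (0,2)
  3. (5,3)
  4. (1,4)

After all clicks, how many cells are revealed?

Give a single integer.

Answer: 11

Derivation:
Click 1 (2,5) count=2: revealed 1 new [(2,5)] -> total=1
Click 2 (0,2) count=0: revealed 8 new [(0,0) (0,1) (0,2) (0,3) (1,0) (1,1) (1,2) (1,3)] -> total=9
Click 3 (5,3) count=2: revealed 1 new [(5,3)] -> total=10
Click 4 (1,4) count=3: revealed 1 new [(1,4)] -> total=11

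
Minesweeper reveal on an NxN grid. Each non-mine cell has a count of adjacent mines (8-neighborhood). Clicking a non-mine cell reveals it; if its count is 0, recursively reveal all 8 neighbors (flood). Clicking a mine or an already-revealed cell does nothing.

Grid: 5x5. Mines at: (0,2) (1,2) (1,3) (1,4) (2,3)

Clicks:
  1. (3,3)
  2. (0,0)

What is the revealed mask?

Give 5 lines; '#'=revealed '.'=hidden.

Click 1 (3,3) count=1: revealed 1 new [(3,3)] -> total=1
Click 2 (0,0) count=0: revealed 16 new [(0,0) (0,1) (1,0) (1,1) (2,0) (2,1) (2,2) (3,0) (3,1) (3,2) (3,4) (4,0) (4,1) (4,2) (4,3) (4,4)] -> total=17

Answer: ##...
##...
###..
#####
#####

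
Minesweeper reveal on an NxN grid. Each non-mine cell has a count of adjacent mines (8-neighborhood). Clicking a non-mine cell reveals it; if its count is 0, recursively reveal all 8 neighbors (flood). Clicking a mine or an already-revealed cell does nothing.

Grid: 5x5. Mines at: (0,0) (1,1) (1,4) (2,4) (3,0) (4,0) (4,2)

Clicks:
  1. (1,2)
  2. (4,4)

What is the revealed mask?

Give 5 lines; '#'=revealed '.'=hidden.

Click 1 (1,2) count=1: revealed 1 new [(1,2)] -> total=1
Click 2 (4,4) count=0: revealed 4 new [(3,3) (3,4) (4,3) (4,4)] -> total=5

Answer: .....
..#..
.....
...##
...##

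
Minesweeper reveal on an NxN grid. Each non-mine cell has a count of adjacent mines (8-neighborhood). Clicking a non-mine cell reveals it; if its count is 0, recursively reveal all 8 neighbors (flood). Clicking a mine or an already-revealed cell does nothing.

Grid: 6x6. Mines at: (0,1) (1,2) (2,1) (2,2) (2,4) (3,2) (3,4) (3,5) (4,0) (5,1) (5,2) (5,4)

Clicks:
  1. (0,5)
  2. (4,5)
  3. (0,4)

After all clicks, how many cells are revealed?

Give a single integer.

Answer: 7

Derivation:
Click 1 (0,5) count=0: revealed 6 new [(0,3) (0,4) (0,5) (1,3) (1,4) (1,5)] -> total=6
Click 2 (4,5) count=3: revealed 1 new [(4,5)] -> total=7
Click 3 (0,4) count=0: revealed 0 new [(none)] -> total=7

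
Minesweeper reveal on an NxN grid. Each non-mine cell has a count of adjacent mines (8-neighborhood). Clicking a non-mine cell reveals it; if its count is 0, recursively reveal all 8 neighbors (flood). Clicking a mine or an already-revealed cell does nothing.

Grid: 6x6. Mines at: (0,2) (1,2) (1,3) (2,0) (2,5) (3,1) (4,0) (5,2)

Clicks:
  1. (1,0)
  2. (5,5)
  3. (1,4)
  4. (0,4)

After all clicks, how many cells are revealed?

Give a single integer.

Answer: 17

Derivation:
Click 1 (1,0) count=1: revealed 1 new [(1,0)] -> total=1
Click 2 (5,5) count=0: revealed 14 new [(2,2) (2,3) (2,4) (3,2) (3,3) (3,4) (3,5) (4,2) (4,3) (4,4) (4,5) (5,3) (5,4) (5,5)] -> total=15
Click 3 (1,4) count=2: revealed 1 new [(1,4)] -> total=16
Click 4 (0,4) count=1: revealed 1 new [(0,4)] -> total=17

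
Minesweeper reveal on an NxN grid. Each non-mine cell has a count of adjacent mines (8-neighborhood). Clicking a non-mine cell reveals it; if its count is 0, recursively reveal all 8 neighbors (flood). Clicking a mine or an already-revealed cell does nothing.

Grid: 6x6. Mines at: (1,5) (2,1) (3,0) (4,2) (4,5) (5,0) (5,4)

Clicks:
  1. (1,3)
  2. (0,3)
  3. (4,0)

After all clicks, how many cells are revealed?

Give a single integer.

Answer: 17

Derivation:
Click 1 (1,3) count=0: revealed 16 new [(0,0) (0,1) (0,2) (0,3) (0,4) (1,0) (1,1) (1,2) (1,3) (1,4) (2,2) (2,3) (2,4) (3,2) (3,3) (3,4)] -> total=16
Click 2 (0,3) count=0: revealed 0 new [(none)] -> total=16
Click 3 (4,0) count=2: revealed 1 new [(4,0)] -> total=17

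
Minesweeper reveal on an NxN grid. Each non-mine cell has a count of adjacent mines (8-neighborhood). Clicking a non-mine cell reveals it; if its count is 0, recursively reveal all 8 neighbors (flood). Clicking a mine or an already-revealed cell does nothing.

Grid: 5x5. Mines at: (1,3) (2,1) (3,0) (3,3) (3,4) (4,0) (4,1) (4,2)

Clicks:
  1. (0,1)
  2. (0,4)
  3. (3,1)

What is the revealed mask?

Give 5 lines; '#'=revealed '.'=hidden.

Answer: ###.#
###..
.....
.#...
.....

Derivation:
Click 1 (0,1) count=0: revealed 6 new [(0,0) (0,1) (0,2) (1,0) (1,1) (1,2)] -> total=6
Click 2 (0,4) count=1: revealed 1 new [(0,4)] -> total=7
Click 3 (3,1) count=5: revealed 1 new [(3,1)] -> total=8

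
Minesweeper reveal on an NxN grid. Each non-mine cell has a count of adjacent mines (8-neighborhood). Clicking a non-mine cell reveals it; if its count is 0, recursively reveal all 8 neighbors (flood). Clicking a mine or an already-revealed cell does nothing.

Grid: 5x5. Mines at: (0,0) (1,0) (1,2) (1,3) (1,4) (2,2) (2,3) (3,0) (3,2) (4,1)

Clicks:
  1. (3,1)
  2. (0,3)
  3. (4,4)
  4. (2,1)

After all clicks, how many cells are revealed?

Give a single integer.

Click 1 (3,1) count=4: revealed 1 new [(3,1)] -> total=1
Click 2 (0,3) count=3: revealed 1 new [(0,3)] -> total=2
Click 3 (4,4) count=0: revealed 4 new [(3,3) (3,4) (4,3) (4,4)] -> total=6
Click 4 (2,1) count=5: revealed 1 new [(2,1)] -> total=7

Answer: 7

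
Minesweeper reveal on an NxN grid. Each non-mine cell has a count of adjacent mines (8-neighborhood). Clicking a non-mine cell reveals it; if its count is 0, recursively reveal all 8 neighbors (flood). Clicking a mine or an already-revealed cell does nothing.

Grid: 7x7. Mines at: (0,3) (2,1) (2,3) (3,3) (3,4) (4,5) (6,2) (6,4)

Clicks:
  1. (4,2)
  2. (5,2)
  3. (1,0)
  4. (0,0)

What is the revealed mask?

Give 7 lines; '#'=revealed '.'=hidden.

Answer: ###....
###....
.......
.......
..#....
..#....
.......

Derivation:
Click 1 (4,2) count=1: revealed 1 new [(4,2)] -> total=1
Click 2 (5,2) count=1: revealed 1 new [(5,2)] -> total=2
Click 3 (1,0) count=1: revealed 1 new [(1,0)] -> total=3
Click 4 (0,0) count=0: revealed 5 new [(0,0) (0,1) (0,2) (1,1) (1,2)] -> total=8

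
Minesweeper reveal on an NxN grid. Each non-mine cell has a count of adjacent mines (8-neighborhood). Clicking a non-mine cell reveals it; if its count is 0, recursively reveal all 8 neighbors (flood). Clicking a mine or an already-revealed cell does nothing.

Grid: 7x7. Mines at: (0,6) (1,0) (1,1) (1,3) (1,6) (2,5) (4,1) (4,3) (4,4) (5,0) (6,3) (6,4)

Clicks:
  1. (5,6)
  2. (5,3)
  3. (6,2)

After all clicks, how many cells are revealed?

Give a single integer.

Click 1 (5,6) count=0: revealed 8 new [(3,5) (3,6) (4,5) (4,6) (5,5) (5,6) (6,5) (6,6)] -> total=8
Click 2 (5,3) count=4: revealed 1 new [(5,3)] -> total=9
Click 3 (6,2) count=1: revealed 1 new [(6,2)] -> total=10

Answer: 10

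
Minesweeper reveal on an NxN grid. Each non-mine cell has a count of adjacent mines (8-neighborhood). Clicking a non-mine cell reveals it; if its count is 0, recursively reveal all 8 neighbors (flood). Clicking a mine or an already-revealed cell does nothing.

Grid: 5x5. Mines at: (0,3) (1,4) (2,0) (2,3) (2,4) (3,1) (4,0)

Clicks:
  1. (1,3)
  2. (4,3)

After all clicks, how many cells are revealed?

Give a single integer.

Click 1 (1,3) count=4: revealed 1 new [(1,3)] -> total=1
Click 2 (4,3) count=0: revealed 6 new [(3,2) (3,3) (3,4) (4,2) (4,3) (4,4)] -> total=7

Answer: 7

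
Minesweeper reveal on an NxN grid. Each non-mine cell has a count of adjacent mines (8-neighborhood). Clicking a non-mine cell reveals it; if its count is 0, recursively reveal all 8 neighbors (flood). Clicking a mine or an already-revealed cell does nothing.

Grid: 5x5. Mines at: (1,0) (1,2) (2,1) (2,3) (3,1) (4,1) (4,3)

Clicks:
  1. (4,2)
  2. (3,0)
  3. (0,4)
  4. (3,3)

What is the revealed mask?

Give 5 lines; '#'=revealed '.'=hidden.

Click 1 (4,2) count=3: revealed 1 new [(4,2)] -> total=1
Click 2 (3,0) count=3: revealed 1 new [(3,0)] -> total=2
Click 3 (0,4) count=0: revealed 4 new [(0,3) (0,4) (1,3) (1,4)] -> total=6
Click 4 (3,3) count=2: revealed 1 new [(3,3)] -> total=7

Answer: ...##
...##
.....
#..#.
..#..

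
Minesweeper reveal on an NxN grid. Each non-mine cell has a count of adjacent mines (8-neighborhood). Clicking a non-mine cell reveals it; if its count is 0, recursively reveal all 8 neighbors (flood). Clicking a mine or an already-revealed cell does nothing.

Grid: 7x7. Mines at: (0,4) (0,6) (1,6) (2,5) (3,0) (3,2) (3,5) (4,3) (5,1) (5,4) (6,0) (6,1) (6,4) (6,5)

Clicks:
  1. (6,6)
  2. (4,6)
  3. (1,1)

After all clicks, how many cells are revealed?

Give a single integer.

Answer: 14

Derivation:
Click 1 (6,6) count=1: revealed 1 new [(6,6)] -> total=1
Click 2 (4,6) count=1: revealed 1 new [(4,6)] -> total=2
Click 3 (1,1) count=0: revealed 12 new [(0,0) (0,1) (0,2) (0,3) (1,0) (1,1) (1,2) (1,3) (2,0) (2,1) (2,2) (2,3)] -> total=14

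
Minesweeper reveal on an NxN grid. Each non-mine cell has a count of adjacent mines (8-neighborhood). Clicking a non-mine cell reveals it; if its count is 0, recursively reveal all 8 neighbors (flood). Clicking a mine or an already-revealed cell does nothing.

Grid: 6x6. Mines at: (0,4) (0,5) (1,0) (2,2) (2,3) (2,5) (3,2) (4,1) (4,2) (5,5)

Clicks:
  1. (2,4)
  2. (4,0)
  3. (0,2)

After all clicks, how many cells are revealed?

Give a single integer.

Answer: 8

Derivation:
Click 1 (2,4) count=2: revealed 1 new [(2,4)] -> total=1
Click 2 (4,0) count=1: revealed 1 new [(4,0)] -> total=2
Click 3 (0,2) count=0: revealed 6 new [(0,1) (0,2) (0,3) (1,1) (1,2) (1,3)] -> total=8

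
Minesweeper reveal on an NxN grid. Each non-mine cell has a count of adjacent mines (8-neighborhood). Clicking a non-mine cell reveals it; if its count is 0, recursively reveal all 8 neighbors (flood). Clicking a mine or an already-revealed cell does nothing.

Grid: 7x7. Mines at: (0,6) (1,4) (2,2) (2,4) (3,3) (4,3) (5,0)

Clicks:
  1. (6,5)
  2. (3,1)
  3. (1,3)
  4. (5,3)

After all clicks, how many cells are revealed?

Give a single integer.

Answer: 24

Derivation:
Click 1 (6,5) count=0: revealed 22 new [(1,5) (1,6) (2,5) (2,6) (3,4) (3,5) (3,6) (4,4) (4,5) (4,6) (5,1) (5,2) (5,3) (5,4) (5,5) (5,6) (6,1) (6,2) (6,3) (6,4) (6,5) (6,6)] -> total=22
Click 2 (3,1) count=1: revealed 1 new [(3,1)] -> total=23
Click 3 (1,3) count=3: revealed 1 new [(1,3)] -> total=24
Click 4 (5,3) count=1: revealed 0 new [(none)] -> total=24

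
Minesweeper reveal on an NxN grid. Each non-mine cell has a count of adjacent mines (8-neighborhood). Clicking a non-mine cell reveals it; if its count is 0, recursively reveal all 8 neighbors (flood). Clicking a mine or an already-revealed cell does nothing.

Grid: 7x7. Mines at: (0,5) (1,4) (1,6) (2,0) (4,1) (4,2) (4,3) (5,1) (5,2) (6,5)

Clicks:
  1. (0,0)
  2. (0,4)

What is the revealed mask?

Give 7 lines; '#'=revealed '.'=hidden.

Answer: #####..
####...
.###...
.###...
.......
.......
.......

Derivation:
Click 1 (0,0) count=0: revealed 14 new [(0,0) (0,1) (0,2) (0,3) (1,0) (1,1) (1,2) (1,3) (2,1) (2,2) (2,3) (3,1) (3,2) (3,3)] -> total=14
Click 2 (0,4) count=2: revealed 1 new [(0,4)] -> total=15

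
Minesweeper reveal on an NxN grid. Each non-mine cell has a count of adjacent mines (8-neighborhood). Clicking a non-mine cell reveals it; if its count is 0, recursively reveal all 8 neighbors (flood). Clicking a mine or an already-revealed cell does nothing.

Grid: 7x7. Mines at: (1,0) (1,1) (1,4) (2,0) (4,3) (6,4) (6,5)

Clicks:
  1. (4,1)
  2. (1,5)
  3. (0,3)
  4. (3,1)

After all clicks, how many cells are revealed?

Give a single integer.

Answer: 16

Derivation:
Click 1 (4,1) count=0: revealed 14 new [(3,0) (3,1) (3,2) (4,0) (4,1) (4,2) (5,0) (5,1) (5,2) (5,3) (6,0) (6,1) (6,2) (6,3)] -> total=14
Click 2 (1,5) count=1: revealed 1 new [(1,5)] -> total=15
Click 3 (0,3) count=1: revealed 1 new [(0,3)] -> total=16
Click 4 (3,1) count=1: revealed 0 new [(none)] -> total=16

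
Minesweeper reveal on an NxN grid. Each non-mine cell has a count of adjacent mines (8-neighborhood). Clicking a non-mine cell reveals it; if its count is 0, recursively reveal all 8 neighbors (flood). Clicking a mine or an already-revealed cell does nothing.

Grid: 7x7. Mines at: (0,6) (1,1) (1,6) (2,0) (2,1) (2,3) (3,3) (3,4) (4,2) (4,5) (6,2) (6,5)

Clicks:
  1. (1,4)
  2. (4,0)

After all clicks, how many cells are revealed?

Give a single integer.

Click 1 (1,4) count=1: revealed 1 new [(1,4)] -> total=1
Click 2 (4,0) count=0: revealed 8 new [(3,0) (3,1) (4,0) (4,1) (5,0) (5,1) (6,0) (6,1)] -> total=9

Answer: 9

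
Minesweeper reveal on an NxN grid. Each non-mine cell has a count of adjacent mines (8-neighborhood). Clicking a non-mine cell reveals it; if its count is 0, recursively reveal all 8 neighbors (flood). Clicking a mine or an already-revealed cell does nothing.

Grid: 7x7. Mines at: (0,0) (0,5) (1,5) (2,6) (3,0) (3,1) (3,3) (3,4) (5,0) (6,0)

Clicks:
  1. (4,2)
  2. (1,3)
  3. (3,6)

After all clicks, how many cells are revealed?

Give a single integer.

Answer: 14

Derivation:
Click 1 (4,2) count=2: revealed 1 new [(4,2)] -> total=1
Click 2 (1,3) count=0: revealed 12 new [(0,1) (0,2) (0,3) (0,4) (1,1) (1,2) (1,3) (1,4) (2,1) (2,2) (2,3) (2,4)] -> total=13
Click 3 (3,6) count=1: revealed 1 new [(3,6)] -> total=14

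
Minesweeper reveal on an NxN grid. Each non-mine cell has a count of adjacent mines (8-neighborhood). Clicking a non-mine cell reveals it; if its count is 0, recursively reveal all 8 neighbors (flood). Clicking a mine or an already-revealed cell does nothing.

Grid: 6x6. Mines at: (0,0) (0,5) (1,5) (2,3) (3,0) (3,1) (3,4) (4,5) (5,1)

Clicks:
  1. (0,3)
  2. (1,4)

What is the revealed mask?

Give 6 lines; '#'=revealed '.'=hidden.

Click 1 (0,3) count=0: revealed 8 new [(0,1) (0,2) (0,3) (0,4) (1,1) (1,2) (1,3) (1,4)] -> total=8
Click 2 (1,4) count=3: revealed 0 new [(none)] -> total=8

Answer: .####.
.####.
......
......
......
......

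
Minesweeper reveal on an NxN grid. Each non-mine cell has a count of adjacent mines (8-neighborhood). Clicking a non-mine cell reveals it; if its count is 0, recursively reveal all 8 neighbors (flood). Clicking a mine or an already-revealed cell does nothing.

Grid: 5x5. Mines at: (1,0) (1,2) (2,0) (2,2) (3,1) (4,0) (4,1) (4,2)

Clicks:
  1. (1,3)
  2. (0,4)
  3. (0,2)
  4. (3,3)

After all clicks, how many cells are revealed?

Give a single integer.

Click 1 (1,3) count=2: revealed 1 new [(1,3)] -> total=1
Click 2 (0,4) count=0: revealed 9 new [(0,3) (0,4) (1,4) (2,3) (2,4) (3,3) (3,4) (4,3) (4,4)] -> total=10
Click 3 (0,2) count=1: revealed 1 new [(0,2)] -> total=11
Click 4 (3,3) count=2: revealed 0 new [(none)] -> total=11

Answer: 11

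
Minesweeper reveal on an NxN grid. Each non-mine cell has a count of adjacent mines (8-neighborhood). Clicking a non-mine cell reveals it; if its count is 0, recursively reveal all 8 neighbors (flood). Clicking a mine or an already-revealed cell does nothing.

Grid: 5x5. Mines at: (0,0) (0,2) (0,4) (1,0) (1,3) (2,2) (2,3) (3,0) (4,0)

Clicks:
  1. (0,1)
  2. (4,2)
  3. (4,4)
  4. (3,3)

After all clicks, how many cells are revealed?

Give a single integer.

Click 1 (0,1) count=3: revealed 1 new [(0,1)] -> total=1
Click 2 (4,2) count=0: revealed 8 new [(3,1) (3,2) (3,3) (3,4) (4,1) (4,2) (4,3) (4,4)] -> total=9
Click 3 (4,4) count=0: revealed 0 new [(none)] -> total=9
Click 4 (3,3) count=2: revealed 0 new [(none)] -> total=9

Answer: 9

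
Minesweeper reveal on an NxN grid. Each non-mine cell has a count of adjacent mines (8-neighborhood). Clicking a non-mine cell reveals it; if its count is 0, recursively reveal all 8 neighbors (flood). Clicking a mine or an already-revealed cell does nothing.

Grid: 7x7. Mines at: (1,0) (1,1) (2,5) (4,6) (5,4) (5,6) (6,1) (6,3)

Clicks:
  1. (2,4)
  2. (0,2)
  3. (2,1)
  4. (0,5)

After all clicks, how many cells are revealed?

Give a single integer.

Click 1 (2,4) count=1: revealed 1 new [(2,4)] -> total=1
Click 2 (0,2) count=1: revealed 1 new [(0,2)] -> total=2
Click 3 (2,1) count=2: revealed 1 new [(2,1)] -> total=3
Click 4 (0,5) count=0: revealed 26 new [(0,3) (0,4) (0,5) (0,6) (1,2) (1,3) (1,4) (1,5) (1,6) (2,0) (2,2) (2,3) (3,0) (3,1) (3,2) (3,3) (3,4) (4,0) (4,1) (4,2) (4,3) (4,4) (5,0) (5,1) (5,2) (5,3)] -> total=29

Answer: 29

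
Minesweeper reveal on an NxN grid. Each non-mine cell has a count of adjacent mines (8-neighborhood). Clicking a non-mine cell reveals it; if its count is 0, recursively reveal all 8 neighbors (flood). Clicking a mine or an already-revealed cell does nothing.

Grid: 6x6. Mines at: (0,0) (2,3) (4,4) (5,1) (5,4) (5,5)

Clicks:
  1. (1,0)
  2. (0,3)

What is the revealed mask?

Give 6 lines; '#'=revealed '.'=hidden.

Click 1 (1,0) count=1: revealed 1 new [(1,0)] -> total=1
Click 2 (0,3) count=0: revealed 14 new [(0,1) (0,2) (0,3) (0,4) (0,5) (1,1) (1,2) (1,3) (1,4) (1,5) (2,4) (2,5) (3,4) (3,5)] -> total=15

Answer: .#####
######
....##
....##
......
......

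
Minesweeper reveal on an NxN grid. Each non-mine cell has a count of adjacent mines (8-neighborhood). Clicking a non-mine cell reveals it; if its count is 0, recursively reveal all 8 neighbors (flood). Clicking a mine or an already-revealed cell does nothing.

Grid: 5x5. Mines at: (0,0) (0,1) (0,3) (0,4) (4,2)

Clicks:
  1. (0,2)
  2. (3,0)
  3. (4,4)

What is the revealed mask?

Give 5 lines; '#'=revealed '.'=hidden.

Click 1 (0,2) count=2: revealed 1 new [(0,2)] -> total=1
Click 2 (3,0) count=0: revealed 19 new [(1,0) (1,1) (1,2) (1,3) (1,4) (2,0) (2,1) (2,2) (2,3) (2,4) (3,0) (3,1) (3,2) (3,3) (3,4) (4,0) (4,1) (4,3) (4,4)] -> total=20
Click 3 (4,4) count=0: revealed 0 new [(none)] -> total=20

Answer: ..#..
#####
#####
#####
##.##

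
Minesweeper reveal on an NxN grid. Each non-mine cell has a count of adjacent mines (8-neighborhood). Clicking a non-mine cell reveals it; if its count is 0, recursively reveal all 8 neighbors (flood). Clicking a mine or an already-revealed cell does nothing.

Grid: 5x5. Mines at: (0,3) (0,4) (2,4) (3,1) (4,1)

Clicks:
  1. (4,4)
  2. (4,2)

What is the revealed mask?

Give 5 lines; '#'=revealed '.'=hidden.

Answer: .....
.....
.....
..###
..###

Derivation:
Click 1 (4,4) count=0: revealed 6 new [(3,2) (3,3) (3,4) (4,2) (4,3) (4,4)] -> total=6
Click 2 (4,2) count=2: revealed 0 new [(none)] -> total=6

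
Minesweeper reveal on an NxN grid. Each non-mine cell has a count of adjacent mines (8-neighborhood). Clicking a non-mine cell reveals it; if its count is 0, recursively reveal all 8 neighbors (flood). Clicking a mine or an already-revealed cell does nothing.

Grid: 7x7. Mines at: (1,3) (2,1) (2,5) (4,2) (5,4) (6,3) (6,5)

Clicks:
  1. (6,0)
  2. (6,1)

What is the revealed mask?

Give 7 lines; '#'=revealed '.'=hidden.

Answer: .......
.......
.......
##.....
##.....
###....
###....

Derivation:
Click 1 (6,0) count=0: revealed 10 new [(3,0) (3,1) (4,0) (4,1) (5,0) (5,1) (5,2) (6,0) (6,1) (6,2)] -> total=10
Click 2 (6,1) count=0: revealed 0 new [(none)] -> total=10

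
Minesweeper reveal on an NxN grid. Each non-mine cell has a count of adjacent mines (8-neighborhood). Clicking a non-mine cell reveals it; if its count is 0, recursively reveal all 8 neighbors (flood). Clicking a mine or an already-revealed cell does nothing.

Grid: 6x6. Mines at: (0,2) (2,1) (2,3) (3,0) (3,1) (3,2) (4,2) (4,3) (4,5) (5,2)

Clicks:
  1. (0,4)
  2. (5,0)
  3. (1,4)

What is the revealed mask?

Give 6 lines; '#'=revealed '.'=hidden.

Click 1 (0,4) count=0: revealed 10 new [(0,3) (0,4) (0,5) (1,3) (1,4) (1,5) (2,4) (2,5) (3,4) (3,5)] -> total=10
Click 2 (5,0) count=0: revealed 4 new [(4,0) (4,1) (5,0) (5,1)] -> total=14
Click 3 (1,4) count=1: revealed 0 new [(none)] -> total=14

Answer: ...###
...###
....##
....##
##....
##....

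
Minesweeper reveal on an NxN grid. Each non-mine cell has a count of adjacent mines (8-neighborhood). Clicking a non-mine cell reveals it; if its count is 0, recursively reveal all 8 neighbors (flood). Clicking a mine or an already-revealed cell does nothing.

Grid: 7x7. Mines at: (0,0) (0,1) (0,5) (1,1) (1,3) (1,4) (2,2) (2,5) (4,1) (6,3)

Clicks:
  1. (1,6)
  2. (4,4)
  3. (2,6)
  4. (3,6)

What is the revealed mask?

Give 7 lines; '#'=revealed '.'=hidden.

Click 1 (1,6) count=2: revealed 1 new [(1,6)] -> total=1
Click 2 (4,4) count=0: revealed 18 new [(3,2) (3,3) (3,4) (3,5) (3,6) (4,2) (4,3) (4,4) (4,5) (4,6) (5,2) (5,3) (5,4) (5,5) (5,6) (6,4) (6,5) (6,6)] -> total=19
Click 3 (2,6) count=1: revealed 1 new [(2,6)] -> total=20
Click 4 (3,6) count=1: revealed 0 new [(none)] -> total=20

Answer: .......
......#
......#
..#####
..#####
..#####
....###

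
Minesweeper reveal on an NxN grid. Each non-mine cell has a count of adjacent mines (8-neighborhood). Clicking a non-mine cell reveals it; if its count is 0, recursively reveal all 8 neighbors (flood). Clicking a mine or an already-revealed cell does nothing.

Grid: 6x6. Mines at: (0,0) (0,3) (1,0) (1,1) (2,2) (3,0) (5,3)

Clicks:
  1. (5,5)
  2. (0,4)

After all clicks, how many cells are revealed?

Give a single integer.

Click 1 (5,5) count=0: revealed 16 new [(0,4) (0,5) (1,3) (1,4) (1,5) (2,3) (2,4) (2,5) (3,3) (3,4) (3,5) (4,3) (4,4) (4,5) (5,4) (5,5)] -> total=16
Click 2 (0,4) count=1: revealed 0 new [(none)] -> total=16

Answer: 16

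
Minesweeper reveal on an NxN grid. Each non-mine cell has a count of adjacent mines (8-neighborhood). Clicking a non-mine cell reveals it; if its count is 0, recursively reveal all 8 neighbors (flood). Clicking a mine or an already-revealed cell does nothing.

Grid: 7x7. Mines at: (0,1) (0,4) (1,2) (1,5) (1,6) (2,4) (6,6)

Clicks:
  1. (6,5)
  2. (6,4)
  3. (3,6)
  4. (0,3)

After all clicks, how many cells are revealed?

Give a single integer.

Answer: 36

Derivation:
Click 1 (6,5) count=1: revealed 1 new [(6,5)] -> total=1
Click 2 (6,4) count=0: revealed 34 new [(1,0) (1,1) (2,0) (2,1) (2,2) (2,3) (2,5) (2,6) (3,0) (3,1) (3,2) (3,3) (3,4) (3,5) (3,6) (4,0) (4,1) (4,2) (4,3) (4,4) (4,5) (4,6) (5,0) (5,1) (5,2) (5,3) (5,4) (5,5) (5,6) (6,0) (6,1) (6,2) (6,3) (6,4)] -> total=35
Click 3 (3,6) count=0: revealed 0 new [(none)] -> total=35
Click 4 (0,3) count=2: revealed 1 new [(0,3)] -> total=36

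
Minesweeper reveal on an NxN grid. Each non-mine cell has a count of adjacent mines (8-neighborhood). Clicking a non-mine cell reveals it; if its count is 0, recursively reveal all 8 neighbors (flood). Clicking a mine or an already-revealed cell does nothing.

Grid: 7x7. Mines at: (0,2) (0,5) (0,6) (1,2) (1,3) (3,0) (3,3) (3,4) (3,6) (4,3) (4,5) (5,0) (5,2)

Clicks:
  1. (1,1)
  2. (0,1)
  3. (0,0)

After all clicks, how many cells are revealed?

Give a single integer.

Answer: 6

Derivation:
Click 1 (1,1) count=2: revealed 1 new [(1,1)] -> total=1
Click 2 (0,1) count=2: revealed 1 new [(0,1)] -> total=2
Click 3 (0,0) count=0: revealed 4 new [(0,0) (1,0) (2,0) (2,1)] -> total=6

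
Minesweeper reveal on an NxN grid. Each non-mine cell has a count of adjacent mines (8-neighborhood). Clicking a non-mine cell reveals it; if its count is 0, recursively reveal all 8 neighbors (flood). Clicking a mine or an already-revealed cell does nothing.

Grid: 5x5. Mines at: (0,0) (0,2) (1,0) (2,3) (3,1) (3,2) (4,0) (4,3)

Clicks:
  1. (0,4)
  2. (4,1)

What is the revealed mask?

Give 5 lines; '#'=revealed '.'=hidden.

Answer: ...##
...##
.....
.....
.#...

Derivation:
Click 1 (0,4) count=0: revealed 4 new [(0,3) (0,4) (1,3) (1,4)] -> total=4
Click 2 (4,1) count=3: revealed 1 new [(4,1)] -> total=5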